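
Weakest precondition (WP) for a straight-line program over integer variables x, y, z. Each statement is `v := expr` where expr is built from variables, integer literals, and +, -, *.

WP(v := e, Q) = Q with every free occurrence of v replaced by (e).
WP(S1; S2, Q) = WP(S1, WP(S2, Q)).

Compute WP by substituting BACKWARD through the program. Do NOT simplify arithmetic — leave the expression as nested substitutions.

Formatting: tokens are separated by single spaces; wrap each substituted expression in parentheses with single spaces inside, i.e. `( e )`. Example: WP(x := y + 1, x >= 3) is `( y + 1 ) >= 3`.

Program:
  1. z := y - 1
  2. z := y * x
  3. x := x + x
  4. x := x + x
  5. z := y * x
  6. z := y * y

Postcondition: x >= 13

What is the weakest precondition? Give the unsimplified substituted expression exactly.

Answer: ( ( x + x ) + ( x + x ) ) >= 13

Derivation:
post: x >= 13
stmt 6: z := y * y  -- replace 0 occurrence(s) of z with (y * y)
  => x >= 13
stmt 5: z := y * x  -- replace 0 occurrence(s) of z with (y * x)
  => x >= 13
stmt 4: x := x + x  -- replace 1 occurrence(s) of x with (x + x)
  => ( x + x ) >= 13
stmt 3: x := x + x  -- replace 2 occurrence(s) of x with (x + x)
  => ( ( x + x ) + ( x + x ) ) >= 13
stmt 2: z := y * x  -- replace 0 occurrence(s) of z with (y * x)
  => ( ( x + x ) + ( x + x ) ) >= 13
stmt 1: z := y - 1  -- replace 0 occurrence(s) of z with (y - 1)
  => ( ( x + x ) + ( x + x ) ) >= 13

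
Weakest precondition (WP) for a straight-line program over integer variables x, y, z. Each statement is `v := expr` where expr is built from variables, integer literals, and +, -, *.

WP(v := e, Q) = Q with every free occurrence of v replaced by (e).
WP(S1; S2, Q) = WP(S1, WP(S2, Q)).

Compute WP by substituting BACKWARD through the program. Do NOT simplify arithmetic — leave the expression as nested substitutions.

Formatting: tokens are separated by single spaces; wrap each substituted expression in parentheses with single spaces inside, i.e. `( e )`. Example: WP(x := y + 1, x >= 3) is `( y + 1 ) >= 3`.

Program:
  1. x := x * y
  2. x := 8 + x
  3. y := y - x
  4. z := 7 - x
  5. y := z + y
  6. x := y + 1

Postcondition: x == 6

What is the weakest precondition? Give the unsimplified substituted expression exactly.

post: x == 6
stmt 6: x := y + 1  -- replace 1 occurrence(s) of x with (y + 1)
  => ( y + 1 ) == 6
stmt 5: y := z + y  -- replace 1 occurrence(s) of y with (z + y)
  => ( ( z + y ) + 1 ) == 6
stmt 4: z := 7 - x  -- replace 1 occurrence(s) of z with (7 - x)
  => ( ( ( 7 - x ) + y ) + 1 ) == 6
stmt 3: y := y - x  -- replace 1 occurrence(s) of y with (y - x)
  => ( ( ( 7 - x ) + ( y - x ) ) + 1 ) == 6
stmt 2: x := 8 + x  -- replace 2 occurrence(s) of x with (8 + x)
  => ( ( ( 7 - ( 8 + x ) ) + ( y - ( 8 + x ) ) ) + 1 ) == 6
stmt 1: x := x * y  -- replace 2 occurrence(s) of x with (x * y)
  => ( ( ( 7 - ( 8 + ( x * y ) ) ) + ( y - ( 8 + ( x * y ) ) ) ) + 1 ) == 6

Answer: ( ( ( 7 - ( 8 + ( x * y ) ) ) + ( y - ( 8 + ( x * y ) ) ) ) + 1 ) == 6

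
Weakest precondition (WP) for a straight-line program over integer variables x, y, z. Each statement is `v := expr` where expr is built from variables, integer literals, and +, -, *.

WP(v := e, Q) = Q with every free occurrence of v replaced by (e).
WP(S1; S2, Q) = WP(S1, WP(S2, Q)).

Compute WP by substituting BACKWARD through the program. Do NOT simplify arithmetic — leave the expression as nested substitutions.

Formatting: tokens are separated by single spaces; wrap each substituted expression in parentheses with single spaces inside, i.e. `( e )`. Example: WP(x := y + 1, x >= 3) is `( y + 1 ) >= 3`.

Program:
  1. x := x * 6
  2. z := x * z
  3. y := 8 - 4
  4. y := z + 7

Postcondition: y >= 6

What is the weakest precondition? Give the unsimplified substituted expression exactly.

Answer: ( ( ( x * 6 ) * z ) + 7 ) >= 6

Derivation:
post: y >= 6
stmt 4: y := z + 7  -- replace 1 occurrence(s) of y with (z + 7)
  => ( z + 7 ) >= 6
stmt 3: y := 8 - 4  -- replace 0 occurrence(s) of y with (8 - 4)
  => ( z + 7 ) >= 6
stmt 2: z := x * z  -- replace 1 occurrence(s) of z with (x * z)
  => ( ( x * z ) + 7 ) >= 6
stmt 1: x := x * 6  -- replace 1 occurrence(s) of x with (x * 6)
  => ( ( ( x * 6 ) * z ) + 7 ) >= 6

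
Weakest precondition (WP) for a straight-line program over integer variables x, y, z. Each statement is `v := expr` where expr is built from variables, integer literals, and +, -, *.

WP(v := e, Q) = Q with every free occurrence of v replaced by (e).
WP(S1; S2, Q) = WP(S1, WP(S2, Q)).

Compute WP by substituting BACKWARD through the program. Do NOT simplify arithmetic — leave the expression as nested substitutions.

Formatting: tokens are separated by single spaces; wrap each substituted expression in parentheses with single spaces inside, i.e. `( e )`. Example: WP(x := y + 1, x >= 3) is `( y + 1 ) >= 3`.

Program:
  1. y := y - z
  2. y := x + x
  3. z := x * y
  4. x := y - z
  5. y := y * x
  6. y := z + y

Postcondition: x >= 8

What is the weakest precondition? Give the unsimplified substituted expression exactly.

Answer: ( ( x + x ) - ( x * ( x + x ) ) ) >= 8

Derivation:
post: x >= 8
stmt 6: y := z + y  -- replace 0 occurrence(s) of y with (z + y)
  => x >= 8
stmt 5: y := y * x  -- replace 0 occurrence(s) of y with (y * x)
  => x >= 8
stmt 4: x := y - z  -- replace 1 occurrence(s) of x with (y - z)
  => ( y - z ) >= 8
stmt 3: z := x * y  -- replace 1 occurrence(s) of z with (x * y)
  => ( y - ( x * y ) ) >= 8
stmt 2: y := x + x  -- replace 2 occurrence(s) of y with (x + x)
  => ( ( x + x ) - ( x * ( x + x ) ) ) >= 8
stmt 1: y := y - z  -- replace 0 occurrence(s) of y with (y - z)
  => ( ( x + x ) - ( x * ( x + x ) ) ) >= 8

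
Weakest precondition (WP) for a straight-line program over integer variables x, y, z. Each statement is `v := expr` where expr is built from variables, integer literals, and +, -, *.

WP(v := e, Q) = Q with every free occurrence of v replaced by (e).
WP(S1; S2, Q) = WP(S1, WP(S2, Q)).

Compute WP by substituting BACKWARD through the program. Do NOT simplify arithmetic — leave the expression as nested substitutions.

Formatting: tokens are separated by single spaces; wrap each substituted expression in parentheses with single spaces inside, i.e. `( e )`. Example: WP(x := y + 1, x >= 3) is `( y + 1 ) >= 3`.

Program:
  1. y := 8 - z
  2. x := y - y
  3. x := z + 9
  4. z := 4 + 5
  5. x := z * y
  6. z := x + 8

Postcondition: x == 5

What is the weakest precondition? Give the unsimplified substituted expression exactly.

post: x == 5
stmt 6: z := x + 8  -- replace 0 occurrence(s) of z with (x + 8)
  => x == 5
stmt 5: x := z * y  -- replace 1 occurrence(s) of x with (z * y)
  => ( z * y ) == 5
stmt 4: z := 4 + 5  -- replace 1 occurrence(s) of z with (4 + 5)
  => ( ( 4 + 5 ) * y ) == 5
stmt 3: x := z + 9  -- replace 0 occurrence(s) of x with (z + 9)
  => ( ( 4 + 5 ) * y ) == 5
stmt 2: x := y - y  -- replace 0 occurrence(s) of x with (y - y)
  => ( ( 4 + 5 ) * y ) == 5
stmt 1: y := 8 - z  -- replace 1 occurrence(s) of y with (8 - z)
  => ( ( 4 + 5 ) * ( 8 - z ) ) == 5

Answer: ( ( 4 + 5 ) * ( 8 - z ) ) == 5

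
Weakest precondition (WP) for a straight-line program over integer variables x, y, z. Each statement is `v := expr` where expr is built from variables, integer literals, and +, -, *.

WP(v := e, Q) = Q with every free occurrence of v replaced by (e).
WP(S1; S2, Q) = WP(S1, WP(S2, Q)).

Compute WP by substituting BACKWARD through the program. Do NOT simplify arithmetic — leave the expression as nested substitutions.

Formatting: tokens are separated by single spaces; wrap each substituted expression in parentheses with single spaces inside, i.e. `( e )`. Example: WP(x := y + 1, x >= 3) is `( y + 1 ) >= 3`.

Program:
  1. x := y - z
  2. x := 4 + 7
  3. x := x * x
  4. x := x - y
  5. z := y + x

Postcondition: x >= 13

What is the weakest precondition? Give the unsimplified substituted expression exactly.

Answer: ( ( ( 4 + 7 ) * ( 4 + 7 ) ) - y ) >= 13

Derivation:
post: x >= 13
stmt 5: z := y + x  -- replace 0 occurrence(s) of z with (y + x)
  => x >= 13
stmt 4: x := x - y  -- replace 1 occurrence(s) of x with (x - y)
  => ( x - y ) >= 13
stmt 3: x := x * x  -- replace 1 occurrence(s) of x with (x * x)
  => ( ( x * x ) - y ) >= 13
stmt 2: x := 4 + 7  -- replace 2 occurrence(s) of x with (4 + 7)
  => ( ( ( 4 + 7 ) * ( 4 + 7 ) ) - y ) >= 13
stmt 1: x := y - z  -- replace 0 occurrence(s) of x with (y - z)
  => ( ( ( 4 + 7 ) * ( 4 + 7 ) ) - y ) >= 13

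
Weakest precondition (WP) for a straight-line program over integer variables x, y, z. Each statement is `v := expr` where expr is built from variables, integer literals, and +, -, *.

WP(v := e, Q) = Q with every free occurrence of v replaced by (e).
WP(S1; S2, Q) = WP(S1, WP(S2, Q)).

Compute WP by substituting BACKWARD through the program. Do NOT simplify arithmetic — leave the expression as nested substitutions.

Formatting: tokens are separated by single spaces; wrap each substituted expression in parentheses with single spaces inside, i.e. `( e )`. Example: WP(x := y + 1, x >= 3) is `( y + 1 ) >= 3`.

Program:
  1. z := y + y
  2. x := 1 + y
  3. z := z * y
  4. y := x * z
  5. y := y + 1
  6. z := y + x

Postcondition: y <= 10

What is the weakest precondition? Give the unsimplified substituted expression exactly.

Answer: ( ( ( 1 + y ) * ( ( y + y ) * y ) ) + 1 ) <= 10

Derivation:
post: y <= 10
stmt 6: z := y + x  -- replace 0 occurrence(s) of z with (y + x)
  => y <= 10
stmt 5: y := y + 1  -- replace 1 occurrence(s) of y with (y + 1)
  => ( y + 1 ) <= 10
stmt 4: y := x * z  -- replace 1 occurrence(s) of y with (x * z)
  => ( ( x * z ) + 1 ) <= 10
stmt 3: z := z * y  -- replace 1 occurrence(s) of z with (z * y)
  => ( ( x * ( z * y ) ) + 1 ) <= 10
stmt 2: x := 1 + y  -- replace 1 occurrence(s) of x with (1 + y)
  => ( ( ( 1 + y ) * ( z * y ) ) + 1 ) <= 10
stmt 1: z := y + y  -- replace 1 occurrence(s) of z with (y + y)
  => ( ( ( 1 + y ) * ( ( y + y ) * y ) ) + 1 ) <= 10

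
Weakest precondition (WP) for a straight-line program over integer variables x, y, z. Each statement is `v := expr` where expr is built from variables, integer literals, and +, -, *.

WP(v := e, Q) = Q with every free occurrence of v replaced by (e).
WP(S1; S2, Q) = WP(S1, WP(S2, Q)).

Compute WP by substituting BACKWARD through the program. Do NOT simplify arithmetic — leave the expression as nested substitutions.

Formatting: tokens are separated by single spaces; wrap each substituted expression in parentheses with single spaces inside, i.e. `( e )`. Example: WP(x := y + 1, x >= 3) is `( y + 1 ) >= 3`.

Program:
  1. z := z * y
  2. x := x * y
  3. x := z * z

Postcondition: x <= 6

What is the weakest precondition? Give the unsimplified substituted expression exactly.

post: x <= 6
stmt 3: x := z * z  -- replace 1 occurrence(s) of x with (z * z)
  => ( z * z ) <= 6
stmt 2: x := x * y  -- replace 0 occurrence(s) of x with (x * y)
  => ( z * z ) <= 6
stmt 1: z := z * y  -- replace 2 occurrence(s) of z with (z * y)
  => ( ( z * y ) * ( z * y ) ) <= 6

Answer: ( ( z * y ) * ( z * y ) ) <= 6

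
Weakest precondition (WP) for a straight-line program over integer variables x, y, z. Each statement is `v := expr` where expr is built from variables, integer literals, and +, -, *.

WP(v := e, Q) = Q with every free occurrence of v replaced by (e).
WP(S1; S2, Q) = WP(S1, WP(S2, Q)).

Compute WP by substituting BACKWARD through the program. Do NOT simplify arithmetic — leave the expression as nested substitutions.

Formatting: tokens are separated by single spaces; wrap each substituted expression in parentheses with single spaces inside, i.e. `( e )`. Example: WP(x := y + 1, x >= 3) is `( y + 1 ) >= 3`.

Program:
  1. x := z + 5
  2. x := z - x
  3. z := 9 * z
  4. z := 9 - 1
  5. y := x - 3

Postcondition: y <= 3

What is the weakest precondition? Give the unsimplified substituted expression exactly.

Answer: ( ( z - ( z + 5 ) ) - 3 ) <= 3

Derivation:
post: y <= 3
stmt 5: y := x - 3  -- replace 1 occurrence(s) of y with (x - 3)
  => ( x - 3 ) <= 3
stmt 4: z := 9 - 1  -- replace 0 occurrence(s) of z with (9 - 1)
  => ( x - 3 ) <= 3
stmt 3: z := 9 * z  -- replace 0 occurrence(s) of z with (9 * z)
  => ( x - 3 ) <= 3
stmt 2: x := z - x  -- replace 1 occurrence(s) of x with (z - x)
  => ( ( z - x ) - 3 ) <= 3
stmt 1: x := z + 5  -- replace 1 occurrence(s) of x with (z + 5)
  => ( ( z - ( z + 5 ) ) - 3 ) <= 3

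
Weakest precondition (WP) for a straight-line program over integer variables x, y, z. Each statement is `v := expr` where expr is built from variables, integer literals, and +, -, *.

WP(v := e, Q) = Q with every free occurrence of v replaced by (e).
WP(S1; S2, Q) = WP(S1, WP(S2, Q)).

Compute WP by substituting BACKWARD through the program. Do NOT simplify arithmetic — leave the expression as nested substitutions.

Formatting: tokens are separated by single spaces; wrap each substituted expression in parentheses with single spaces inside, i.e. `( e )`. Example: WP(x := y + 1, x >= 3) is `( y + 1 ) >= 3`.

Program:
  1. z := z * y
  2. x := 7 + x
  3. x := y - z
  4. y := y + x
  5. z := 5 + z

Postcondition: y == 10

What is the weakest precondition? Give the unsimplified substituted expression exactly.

post: y == 10
stmt 5: z := 5 + z  -- replace 0 occurrence(s) of z with (5 + z)
  => y == 10
stmt 4: y := y + x  -- replace 1 occurrence(s) of y with (y + x)
  => ( y + x ) == 10
stmt 3: x := y - z  -- replace 1 occurrence(s) of x with (y - z)
  => ( y + ( y - z ) ) == 10
stmt 2: x := 7 + x  -- replace 0 occurrence(s) of x with (7 + x)
  => ( y + ( y - z ) ) == 10
stmt 1: z := z * y  -- replace 1 occurrence(s) of z with (z * y)
  => ( y + ( y - ( z * y ) ) ) == 10

Answer: ( y + ( y - ( z * y ) ) ) == 10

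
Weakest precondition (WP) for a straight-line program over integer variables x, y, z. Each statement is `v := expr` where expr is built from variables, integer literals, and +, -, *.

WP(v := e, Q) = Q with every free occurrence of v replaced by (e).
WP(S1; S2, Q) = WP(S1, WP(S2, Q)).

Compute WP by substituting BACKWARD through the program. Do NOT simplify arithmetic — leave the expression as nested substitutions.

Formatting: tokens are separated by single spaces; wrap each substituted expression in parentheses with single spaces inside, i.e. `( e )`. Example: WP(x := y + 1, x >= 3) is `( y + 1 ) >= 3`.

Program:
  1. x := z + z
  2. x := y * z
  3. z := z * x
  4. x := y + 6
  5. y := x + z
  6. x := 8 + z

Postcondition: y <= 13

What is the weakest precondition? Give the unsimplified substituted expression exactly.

post: y <= 13
stmt 6: x := 8 + z  -- replace 0 occurrence(s) of x with (8 + z)
  => y <= 13
stmt 5: y := x + z  -- replace 1 occurrence(s) of y with (x + z)
  => ( x + z ) <= 13
stmt 4: x := y + 6  -- replace 1 occurrence(s) of x with (y + 6)
  => ( ( y + 6 ) + z ) <= 13
stmt 3: z := z * x  -- replace 1 occurrence(s) of z with (z * x)
  => ( ( y + 6 ) + ( z * x ) ) <= 13
stmt 2: x := y * z  -- replace 1 occurrence(s) of x with (y * z)
  => ( ( y + 6 ) + ( z * ( y * z ) ) ) <= 13
stmt 1: x := z + z  -- replace 0 occurrence(s) of x with (z + z)
  => ( ( y + 6 ) + ( z * ( y * z ) ) ) <= 13

Answer: ( ( y + 6 ) + ( z * ( y * z ) ) ) <= 13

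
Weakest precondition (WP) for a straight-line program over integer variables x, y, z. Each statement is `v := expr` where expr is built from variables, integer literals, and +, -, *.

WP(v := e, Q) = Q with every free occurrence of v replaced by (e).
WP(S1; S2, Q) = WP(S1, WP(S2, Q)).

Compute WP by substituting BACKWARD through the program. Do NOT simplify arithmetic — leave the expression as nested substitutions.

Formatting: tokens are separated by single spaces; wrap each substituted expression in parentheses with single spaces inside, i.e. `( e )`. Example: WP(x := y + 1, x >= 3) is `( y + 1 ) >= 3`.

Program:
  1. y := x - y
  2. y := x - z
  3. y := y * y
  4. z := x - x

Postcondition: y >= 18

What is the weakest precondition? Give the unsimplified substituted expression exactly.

post: y >= 18
stmt 4: z := x - x  -- replace 0 occurrence(s) of z with (x - x)
  => y >= 18
stmt 3: y := y * y  -- replace 1 occurrence(s) of y with (y * y)
  => ( y * y ) >= 18
stmt 2: y := x - z  -- replace 2 occurrence(s) of y with (x - z)
  => ( ( x - z ) * ( x - z ) ) >= 18
stmt 1: y := x - y  -- replace 0 occurrence(s) of y with (x - y)
  => ( ( x - z ) * ( x - z ) ) >= 18

Answer: ( ( x - z ) * ( x - z ) ) >= 18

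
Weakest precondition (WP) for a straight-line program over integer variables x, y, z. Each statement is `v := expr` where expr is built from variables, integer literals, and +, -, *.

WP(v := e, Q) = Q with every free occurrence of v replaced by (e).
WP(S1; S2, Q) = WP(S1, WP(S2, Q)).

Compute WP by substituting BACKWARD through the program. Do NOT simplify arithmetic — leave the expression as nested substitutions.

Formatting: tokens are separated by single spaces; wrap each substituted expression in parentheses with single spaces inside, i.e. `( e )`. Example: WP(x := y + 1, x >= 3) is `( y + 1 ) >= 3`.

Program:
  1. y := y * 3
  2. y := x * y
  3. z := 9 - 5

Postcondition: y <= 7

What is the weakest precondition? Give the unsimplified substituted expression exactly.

Answer: ( x * ( y * 3 ) ) <= 7

Derivation:
post: y <= 7
stmt 3: z := 9 - 5  -- replace 0 occurrence(s) of z with (9 - 5)
  => y <= 7
stmt 2: y := x * y  -- replace 1 occurrence(s) of y with (x * y)
  => ( x * y ) <= 7
stmt 1: y := y * 3  -- replace 1 occurrence(s) of y with (y * 3)
  => ( x * ( y * 3 ) ) <= 7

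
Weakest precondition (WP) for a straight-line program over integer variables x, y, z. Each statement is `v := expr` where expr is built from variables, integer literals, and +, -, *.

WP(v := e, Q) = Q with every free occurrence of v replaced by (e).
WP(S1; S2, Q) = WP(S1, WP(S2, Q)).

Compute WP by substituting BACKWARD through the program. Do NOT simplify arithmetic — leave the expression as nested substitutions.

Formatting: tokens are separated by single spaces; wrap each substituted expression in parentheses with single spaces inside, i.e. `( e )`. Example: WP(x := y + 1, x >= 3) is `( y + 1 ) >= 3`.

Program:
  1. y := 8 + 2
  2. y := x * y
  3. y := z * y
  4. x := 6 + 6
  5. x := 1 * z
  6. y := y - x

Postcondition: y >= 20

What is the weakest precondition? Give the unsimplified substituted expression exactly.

post: y >= 20
stmt 6: y := y - x  -- replace 1 occurrence(s) of y with (y - x)
  => ( y - x ) >= 20
stmt 5: x := 1 * z  -- replace 1 occurrence(s) of x with (1 * z)
  => ( y - ( 1 * z ) ) >= 20
stmt 4: x := 6 + 6  -- replace 0 occurrence(s) of x with (6 + 6)
  => ( y - ( 1 * z ) ) >= 20
stmt 3: y := z * y  -- replace 1 occurrence(s) of y with (z * y)
  => ( ( z * y ) - ( 1 * z ) ) >= 20
stmt 2: y := x * y  -- replace 1 occurrence(s) of y with (x * y)
  => ( ( z * ( x * y ) ) - ( 1 * z ) ) >= 20
stmt 1: y := 8 + 2  -- replace 1 occurrence(s) of y with (8 + 2)
  => ( ( z * ( x * ( 8 + 2 ) ) ) - ( 1 * z ) ) >= 20

Answer: ( ( z * ( x * ( 8 + 2 ) ) ) - ( 1 * z ) ) >= 20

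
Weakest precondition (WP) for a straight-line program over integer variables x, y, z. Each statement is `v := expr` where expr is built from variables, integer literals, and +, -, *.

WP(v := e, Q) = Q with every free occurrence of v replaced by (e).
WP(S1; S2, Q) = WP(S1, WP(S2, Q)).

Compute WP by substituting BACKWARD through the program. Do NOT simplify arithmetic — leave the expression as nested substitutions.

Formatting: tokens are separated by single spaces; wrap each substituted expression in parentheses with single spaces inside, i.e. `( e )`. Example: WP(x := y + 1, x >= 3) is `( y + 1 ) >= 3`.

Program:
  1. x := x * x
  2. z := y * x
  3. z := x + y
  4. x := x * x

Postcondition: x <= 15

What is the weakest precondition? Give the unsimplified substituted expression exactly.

Answer: ( ( x * x ) * ( x * x ) ) <= 15

Derivation:
post: x <= 15
stmt 4: x := x * x  -- replace 1 occurrence(s) of x with (x * x)
  => ( x * x ) <= 15
stmt 3: z := x + y  -- replace 0 occurrence(s) of z with (x + y)
  => ( x * x ) <= 15
stmt 2: z := y * x  -- replace 0 occurrence(s) of z with (y * x)
  => ( x * x ) <= 15
stmt 1: x := x * x  -- replace 2 occurrence(s) of x with (x * x)
  => ( ( x * x ) * ( x * x ) ) <= 15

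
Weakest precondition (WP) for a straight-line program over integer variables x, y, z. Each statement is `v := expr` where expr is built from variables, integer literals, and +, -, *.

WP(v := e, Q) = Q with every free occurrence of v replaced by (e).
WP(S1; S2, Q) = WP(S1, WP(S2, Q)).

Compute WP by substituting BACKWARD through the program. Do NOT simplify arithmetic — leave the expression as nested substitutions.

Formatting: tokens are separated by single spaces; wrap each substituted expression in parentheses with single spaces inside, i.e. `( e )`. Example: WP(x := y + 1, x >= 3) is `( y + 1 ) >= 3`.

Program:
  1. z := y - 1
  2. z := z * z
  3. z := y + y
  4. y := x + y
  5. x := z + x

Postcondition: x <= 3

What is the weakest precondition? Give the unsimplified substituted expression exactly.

post: x <= 3
stmt 5: x := z + x  -- replace 1 occurrence(s) of x with (z + x)
  => ( z + x ) <= 3
stmt 4: y := x + y  -- replace 0 occurrence(s) of y with (x + y)
  => ( z + x ) <= 3
stmt 3: z := y + y  -- replace 1 occurrence(s) of z with (y + y)
  => ( ( y + y ) + x ) <= 3
stmt 2: z := z * z  -- replace 0 occurrence(s) of z with (z * z)
  => ( ( y + y ) + x ) <= 3
stmt 1: z := y - 1  -- replace 0 occurrence(s) of z with (y - 1)
  => ( ( y + y ) + x ) <= 3

Answer: ( ( y + y ) + x ) <= 3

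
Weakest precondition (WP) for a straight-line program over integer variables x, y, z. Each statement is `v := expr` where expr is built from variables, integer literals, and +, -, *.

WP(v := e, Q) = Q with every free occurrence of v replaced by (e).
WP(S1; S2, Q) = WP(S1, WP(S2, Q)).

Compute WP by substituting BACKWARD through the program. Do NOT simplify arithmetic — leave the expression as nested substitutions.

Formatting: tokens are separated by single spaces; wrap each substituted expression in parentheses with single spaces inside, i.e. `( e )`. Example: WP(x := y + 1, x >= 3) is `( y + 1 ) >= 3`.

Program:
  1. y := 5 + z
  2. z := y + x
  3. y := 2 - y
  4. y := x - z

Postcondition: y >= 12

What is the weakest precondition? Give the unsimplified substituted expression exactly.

post: y >= 12
stmt 4: y := x - z  -- replace 1 occurrence(s) of y with (x - z)
  => ( x - z ) >= 12
stmt 3: y := 2 - y  -- replace 0 occurrence(s) of y with (2 - y)
  => ( x - z ) >= 12
stmt 2: z := y + x  -- replace 1 occurrence(s) of z with (y + x)
  => ( x - ( y + x ) ) >= 12
stmt 1: y := 5 + z  -- replace 1 occurrence(s) of y with (5 + z)
  => ( x - ( ( 5 + z ) + x ) ) >= 12

Answer: ( x - ( ( 5 + z ) + x ) ) >= 12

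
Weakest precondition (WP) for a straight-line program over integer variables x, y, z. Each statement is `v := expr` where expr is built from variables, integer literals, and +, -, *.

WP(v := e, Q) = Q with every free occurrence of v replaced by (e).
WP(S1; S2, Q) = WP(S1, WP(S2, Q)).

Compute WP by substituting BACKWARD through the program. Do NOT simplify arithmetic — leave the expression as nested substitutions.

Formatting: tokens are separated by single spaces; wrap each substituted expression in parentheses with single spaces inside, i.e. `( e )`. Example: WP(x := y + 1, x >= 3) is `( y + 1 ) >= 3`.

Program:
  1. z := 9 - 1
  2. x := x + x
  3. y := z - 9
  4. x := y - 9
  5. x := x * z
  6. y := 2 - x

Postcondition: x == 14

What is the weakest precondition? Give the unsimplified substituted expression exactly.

post: x == 14
stmt 6: y := 2 - x  -- replace 0 occurrence(s) of y with (2 - x)
  => x == 14
stmt 5: x := x * z  -- replace 1 occurrence(s) of x with (x * z)
  => ( x * z ) == 14
stmt 4: x := y - 9  -- replace 1 occurrence(s) of x with (y - 9)
  => ( ( y - 9 ) * z ) == 14
stmt 3: y := z - 9  -- replace 1 occurrence(s) of y with (z - 9)
  => ( ( ( z - 9 ) - 9 ) * z ) == 14
stmt 2: x := x + x  -- replace 0 occurrence(s) of x with (x + x)
  => ( ( ( z - 9 ) - 9 ) * z ) == 14
stmt 1: z := 9 - 1  -- replace 2 occurrence(s) of z with (9 - 1)
  => ( ( ( ( 9 - 1 ) - 9 ) - 9 ) * ( 9 - 1 ) ) == 14

Answer: ( ( ( ( 9 - 1 ) - 9 ) - 9 ) * ( 9 - 1 ) ) == 14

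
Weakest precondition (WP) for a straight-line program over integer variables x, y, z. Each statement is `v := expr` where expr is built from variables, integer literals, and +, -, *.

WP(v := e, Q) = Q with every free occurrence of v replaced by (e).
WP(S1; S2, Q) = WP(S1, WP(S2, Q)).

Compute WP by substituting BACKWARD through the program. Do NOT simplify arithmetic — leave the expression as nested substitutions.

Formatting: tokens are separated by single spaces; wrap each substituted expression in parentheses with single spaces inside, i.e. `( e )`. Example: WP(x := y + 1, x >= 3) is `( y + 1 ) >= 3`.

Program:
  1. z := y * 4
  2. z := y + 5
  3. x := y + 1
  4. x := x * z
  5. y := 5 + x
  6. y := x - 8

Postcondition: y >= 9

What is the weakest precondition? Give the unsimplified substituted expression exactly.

Answer: ( ( ( y + 1 ) * ( y + 5 ) ) - 8 ) >= 9

Derivation:
post: y >= 9
stmt 6: y := x - 8  -- replace 1 occurrence(s) of y with (x - 8)
  => ( x - 8 ) >= 9
stmt 5: y := 5 + x  -- replace 0 occurrence(s) of y with (5 + x)
  => ( x - 8 ) >= 9
stmt 4: x := x * z  -- replace 1 occurrence(s) of x with (x * z)
  => ( ( x * z ) - 8 ) >= 9
stmt 3: x := y + 1  -- replace 1 occurrence(s) of x with (y + 1)
  => ( ( ( y + 1 ) * z ) - 8 ) >= 9
stmt 2: z := y + 5  -- replace 1 occurrence(s) of z with (y + 5)
  => ( ( ( y + 1 ) * ( y + 5 ) ) - 8 ) >= 9
stmt 1: z := y * 4  -- replace 0 occurrence(s) of z with (y * 4)
  => ( ( ( y + 1 ) * ( y + 5 ) ) - 8 ) >= 9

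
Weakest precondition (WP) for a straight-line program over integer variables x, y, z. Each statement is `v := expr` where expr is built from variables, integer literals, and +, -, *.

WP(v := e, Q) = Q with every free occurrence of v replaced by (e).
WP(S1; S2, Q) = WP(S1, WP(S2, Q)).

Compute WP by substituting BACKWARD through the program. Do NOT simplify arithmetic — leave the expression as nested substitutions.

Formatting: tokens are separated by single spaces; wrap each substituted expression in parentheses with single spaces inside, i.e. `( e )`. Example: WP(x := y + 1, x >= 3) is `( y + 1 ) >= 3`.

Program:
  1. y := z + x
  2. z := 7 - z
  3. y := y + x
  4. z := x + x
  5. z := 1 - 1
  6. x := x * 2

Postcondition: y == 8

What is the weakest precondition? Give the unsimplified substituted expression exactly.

post: y == 8
stmt 6: x := x * 2  -- replace 0 occurrence(s) of x with (x * 2)
  => y == 8
stmt 5: z := 1 - 1  -- replace 0 occurrence(s) of z with (1 - 1)
  => y == 8
stmt 4: z := x + x  -- replace 0 occurrence(s) of z with (x + x)
  => y == 8
stmt 3: y := y + x  -- replace 1 occurrence(s) of y with (y + x)
  => ( y + x ) == 8
stmt 2: z := 7 - z  -- replace 0 occurrence(s) of z with (7 - z)
  => ( y + x ) == 8
stmt 1: y := z + x  -- replace 1 occurrence(s) of y with (z + x)
  => ( ( z + x ) + x ) == 8

Answer: ( ( z + x ) + x ) == 8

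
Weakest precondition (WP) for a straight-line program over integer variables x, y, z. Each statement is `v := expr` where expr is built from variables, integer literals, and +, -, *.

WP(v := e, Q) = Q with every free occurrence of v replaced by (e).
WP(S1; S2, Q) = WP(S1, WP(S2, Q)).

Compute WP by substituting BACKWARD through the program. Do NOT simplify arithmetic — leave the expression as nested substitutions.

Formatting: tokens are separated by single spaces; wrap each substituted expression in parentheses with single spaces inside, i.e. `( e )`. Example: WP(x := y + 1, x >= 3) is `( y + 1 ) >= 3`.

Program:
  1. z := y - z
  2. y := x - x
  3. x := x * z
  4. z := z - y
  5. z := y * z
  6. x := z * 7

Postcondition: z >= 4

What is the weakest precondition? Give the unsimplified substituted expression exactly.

post: z >= 4
stmt 6: x := z * 7  -- replace 0 occurrence(s) of x with (z * 7)
  => z >= 4
stmt 5: z := y * z  -- replace 1 occurrence(s) of z with (y * z)
  => ( y * z ) >= 4
stmt 4: z := z - y  -- replace 1 occurrence(s) of z with (z - y)
  => ( y * ( z - y ) ) >= 4
stmt 3: x := x * z  -- replace 0 occurrence(s) of x with (x * z)
  => ( y * ( z - y ) ) >= 4
stmt 2: y := x - x  -- replace 2 occurrence(s) of y with (x - x)
  => ( ( x - x ) * ( z - ( x - x ) ) ) >= 4
stmt 1: z := y - z  -- replace 1 occurrence(s) of z with (y - z)
  => ( ( x - x ) * ( ( y - z ) - ( x - x ) ) ) >= 4

Answer: ( ( x - x ) * ( ( y - z ) - ( x - x ) ) ) >= 4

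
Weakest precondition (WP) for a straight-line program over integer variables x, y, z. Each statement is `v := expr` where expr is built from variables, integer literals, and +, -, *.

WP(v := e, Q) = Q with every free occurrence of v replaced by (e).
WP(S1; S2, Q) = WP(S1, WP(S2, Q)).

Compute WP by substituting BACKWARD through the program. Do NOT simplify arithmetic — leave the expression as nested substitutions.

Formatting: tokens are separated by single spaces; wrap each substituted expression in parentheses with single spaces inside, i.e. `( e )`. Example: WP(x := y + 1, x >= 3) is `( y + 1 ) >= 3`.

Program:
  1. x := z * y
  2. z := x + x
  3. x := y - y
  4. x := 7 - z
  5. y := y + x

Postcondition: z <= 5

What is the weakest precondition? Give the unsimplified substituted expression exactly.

post: z <= 5
stmt 5: y := y + x  -- replace 0 occurrence(s) of y with (y + x)
  => z <= 5
stmt 4: x := 7 - z  -- replace 0 occurrence(s) of x with (7 - z)
  => z <= 5
stmt 3: x := y - y  -- replace 0 occurrence(s) of x with (y - y)
  => z <= 5
stmt 2: z := x + x  -- replace 1 occurrence(s) of z with (x + x)
  => ( x + x ) <= 5
stmt 1: x := z * y  -- replace 2 occurrence(s) of x with (z * y)
  => ( ( z * y ) + ( z * y ) ) <= 5

Answer: ( ( z * y ) + ( z * y ) ) <= 5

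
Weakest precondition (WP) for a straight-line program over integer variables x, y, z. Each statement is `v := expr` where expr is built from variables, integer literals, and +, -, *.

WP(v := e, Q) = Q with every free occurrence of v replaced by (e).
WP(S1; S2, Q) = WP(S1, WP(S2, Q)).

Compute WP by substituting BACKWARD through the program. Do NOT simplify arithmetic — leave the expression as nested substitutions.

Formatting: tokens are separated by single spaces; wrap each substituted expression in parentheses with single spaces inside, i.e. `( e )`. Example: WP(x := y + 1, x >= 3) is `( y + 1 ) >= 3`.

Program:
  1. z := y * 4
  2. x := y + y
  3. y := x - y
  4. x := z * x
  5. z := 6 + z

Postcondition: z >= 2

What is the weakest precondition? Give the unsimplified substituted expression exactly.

Answer: ( 6 + ( y * 4 ) ) >= 2

Derivation:
post: z >= 2
stmt 5: z := 6 + z  -- replace 1 occurrence(s) of z with (6 + z)
  => ( 6 + z ) >= 2
stmt 4: x := z * x  -- replace 0 occurrence(s) of x with (z * x)
  => ( 6 + z ) >= 2
stmt 3: y := x - y  -- replace 0 occurrence(s) of y with (x - y)
  => ( 6 + z ) >= 2
stmt 2: x := y + y  -- replace 0 occurrence(s) of x with (y + y)
  => ( 6 + z ) >= 2
stmt 1: z := y * 4  -- replace 1 occurrence(s) of z with (y * 4)
  => ( 6 + ( y * 4 ) ) >= 2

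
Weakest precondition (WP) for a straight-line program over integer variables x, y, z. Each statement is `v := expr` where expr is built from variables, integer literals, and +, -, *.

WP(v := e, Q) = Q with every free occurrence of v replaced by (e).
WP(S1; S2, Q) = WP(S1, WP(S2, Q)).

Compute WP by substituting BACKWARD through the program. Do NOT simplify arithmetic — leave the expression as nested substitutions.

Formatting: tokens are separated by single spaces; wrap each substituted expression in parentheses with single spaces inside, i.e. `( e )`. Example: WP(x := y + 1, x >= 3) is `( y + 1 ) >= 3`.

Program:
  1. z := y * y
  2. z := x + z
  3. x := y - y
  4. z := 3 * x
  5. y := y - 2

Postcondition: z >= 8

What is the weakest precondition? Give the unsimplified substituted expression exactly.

post: z >= 8
stmt 5: y := y - 2  -- replace 0 occurrence(s) of y with (y - 2)
  => z >= 8
stmt 4: z := 3 * x  -- replace 1 occurrence(s) of z with (3 * x)
  => ( 3 * x ) >= 8
stmt 3: x := y - y  -- replace 1 occurrence(s) of x with (y - y)
  => ( 3 * ( y - y ) ) >= 8
stmt 2: z := x + z  -- replace 0 occurrence(s) of z with (x + z)
  => ( 3 * ( y - y ) ) >= 8
stmt 1: z := y * y  -- replace 0 occurrence(s) of z with (y * y)
  => ( 3 * ( y - y ) ) >= 8

Answer: ( 3 * ( y - y ) ) >= 8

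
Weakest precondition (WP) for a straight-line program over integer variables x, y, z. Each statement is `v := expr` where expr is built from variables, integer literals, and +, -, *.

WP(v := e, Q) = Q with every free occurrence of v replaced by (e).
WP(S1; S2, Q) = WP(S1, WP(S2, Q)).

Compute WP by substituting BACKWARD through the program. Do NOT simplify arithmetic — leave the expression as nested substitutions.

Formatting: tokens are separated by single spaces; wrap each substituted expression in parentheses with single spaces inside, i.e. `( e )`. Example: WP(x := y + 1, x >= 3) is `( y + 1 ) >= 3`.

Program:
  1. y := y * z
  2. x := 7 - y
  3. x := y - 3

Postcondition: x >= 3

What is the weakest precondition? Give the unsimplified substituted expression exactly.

Answer: ( ( y * z ) - 3 ) >= 3

Derivation:
post: x >= 3
stmt 3: x := y - 3  -- replace 1 occurrence(s) of x with (y - 3)
  => ( y - 3 ) >= 3
stmt 2: x := 7 - y  -- replace 0 occurrence(s) of x with (7 - y)
  => ( y - 3 ) >= 3
stmt 1: y := y * z  -- replace 1 occurrence(s) of y with (y * z)
  => ( ( y * z ) - 3 ) >= 3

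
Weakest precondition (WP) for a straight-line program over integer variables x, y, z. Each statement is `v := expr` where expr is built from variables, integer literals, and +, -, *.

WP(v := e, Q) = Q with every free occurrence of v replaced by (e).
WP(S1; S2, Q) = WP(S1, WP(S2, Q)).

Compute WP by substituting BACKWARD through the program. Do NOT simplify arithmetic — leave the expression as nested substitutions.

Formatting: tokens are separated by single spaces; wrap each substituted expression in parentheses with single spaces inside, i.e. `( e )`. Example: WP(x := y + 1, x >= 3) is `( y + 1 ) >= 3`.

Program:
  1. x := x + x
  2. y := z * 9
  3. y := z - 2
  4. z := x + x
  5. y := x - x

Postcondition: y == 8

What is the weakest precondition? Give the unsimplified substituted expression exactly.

Answer: ( ( x + x ) - ( x + x ) ) == 8

Derivation:
post: y == 8
stmt 5: y := x - x  -- replace 1 occurrence(s) of y with (x - x)
  => ( x - x ) == 8
stmt 4: z := x + x  -- replace 0 occurrence(s) of z with (x + x)
  => ( x - x ) == 8
stmt 3: y := z - 2  -- replace 0 occurrence(s) of y with (z - 2)
  => ( x - x ) == 8
stmt 2: y := z * 9  -- replace 0 occurrence(s) of y with (z * 9)
  => ( x - x ) == 8
stmt 1: x := x + x  -- replace 2 occurrence(s) of x with (x + x)
  => ( ( x + x ) - ( x + x ) ) == 8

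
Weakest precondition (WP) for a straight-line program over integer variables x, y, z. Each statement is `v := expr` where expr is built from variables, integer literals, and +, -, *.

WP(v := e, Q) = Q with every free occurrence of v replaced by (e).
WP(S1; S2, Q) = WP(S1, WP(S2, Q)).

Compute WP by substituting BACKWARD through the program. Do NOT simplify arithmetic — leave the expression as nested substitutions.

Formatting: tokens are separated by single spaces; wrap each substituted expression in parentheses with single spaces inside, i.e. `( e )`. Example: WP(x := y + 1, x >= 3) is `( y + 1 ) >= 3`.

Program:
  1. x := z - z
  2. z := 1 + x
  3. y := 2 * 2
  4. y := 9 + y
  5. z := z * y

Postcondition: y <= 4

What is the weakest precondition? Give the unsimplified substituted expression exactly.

Answer: ( 9 + ( 2 * 2 ) ) <= 4

Derivation:
post: y <= 4
stmt 5: z := z * y  -- replace 0 occurrence(s) of z with (z * y)
  => y <= 4
stmt 4: y := 9 + y  -- replace 1 occurrence(s) of y with (9 + y)
  => ( 9 + y ) <= 4
stmt 3: y := 2 * 2  -- replace 1 occurrence(s) of y with (2 * 2)
  => ( 9 + ( 2 * 2 ) ) <= 4
stmt 2: z := 1 + x  -- replace 0 occurrence(s) of z with (1 + x)
  => ( 9 + ( 2 * 2 ) ) <= 4
stmt 1: x := z - z  -- replace 0 occurrence(s) of x with (z - z)
  => ( 9 + ( 2 * 2 ) ) <= 4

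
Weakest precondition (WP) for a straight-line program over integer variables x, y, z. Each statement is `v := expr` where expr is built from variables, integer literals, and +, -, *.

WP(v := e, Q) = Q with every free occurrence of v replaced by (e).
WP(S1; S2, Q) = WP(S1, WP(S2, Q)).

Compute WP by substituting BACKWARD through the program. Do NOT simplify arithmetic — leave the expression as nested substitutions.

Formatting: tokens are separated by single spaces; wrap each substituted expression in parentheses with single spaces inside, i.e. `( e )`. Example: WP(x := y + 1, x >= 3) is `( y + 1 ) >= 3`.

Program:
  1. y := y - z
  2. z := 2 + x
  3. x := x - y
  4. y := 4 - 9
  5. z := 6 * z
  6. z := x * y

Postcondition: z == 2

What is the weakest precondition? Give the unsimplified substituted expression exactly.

Answer: ( ( x - ( y - z ) ) * ( 4 - 9 ) ) == 2

Derivation:
post: z == 2
stmt 6: z := x * y  -- replace 1 occurrence(s) of z with (x * y)
  => ( x * y ) == 2
stmt 5: z := 6 * z  -- replace 0 occurrence(s) of z with (6 * z)
  => ( x * y ) == 2
stmt 4: y := 4 - 9  -- replace 1 occurrence(s) of y with (4 - 9)
  => ( x * ( 4 - 9 ) ) == 2
stmt 3: x := x - y  -- replace 1 occurrence(s) of x with (x - y)
  => ( ( x - y ) * ( 4 - 9 ) ) == 2
stmt 2: z := 2 + x  -- replace 0 occurrence(s) of z with (2 + x)
  => ( ( x - y ) * ( 4 - 9 ) ) == 2
stmt 1: y := y - z  -- replace 1 occurrence(s) of y with (y - z)
  => ( ( x - ( y - z ) ) * ( 4 - 9 ) ) == 2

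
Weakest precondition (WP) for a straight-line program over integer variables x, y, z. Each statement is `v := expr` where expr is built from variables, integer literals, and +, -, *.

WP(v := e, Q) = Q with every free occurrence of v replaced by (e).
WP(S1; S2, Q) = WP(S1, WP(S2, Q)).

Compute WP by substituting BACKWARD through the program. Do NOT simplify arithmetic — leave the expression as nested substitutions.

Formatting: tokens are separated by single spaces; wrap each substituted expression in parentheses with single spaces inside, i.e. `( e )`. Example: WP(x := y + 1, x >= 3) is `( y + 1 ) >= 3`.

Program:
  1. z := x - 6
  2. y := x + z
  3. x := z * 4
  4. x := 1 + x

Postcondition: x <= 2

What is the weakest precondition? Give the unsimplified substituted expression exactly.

Answer: ( 1 + ( ( x - 6 ) * 4 ) ) <= 2

Derivation:
post: x <= 2
stmt 4: x := 1 + x  -- replace 1 occurrence(s) of x with (1 + x)
  => ( 1 + x ) <= 2
stmt 3: x := z * 4  -- replace 1 occurrence(s) of x with (z * 4)
  => ( 1 + ( z * 4 ) ) <= 2
stmt 2: y := x + z  -- replace 0 occurrence(s) of y with (x + z)
  => ( 1 + ( z * 4 ) ) <= 2
stmt 1: z := x - 6  -- replace 1 occurrence(s) of z with (x - 6)
  => ( 1 + ( ( x - 6 ) * 4 ) ) <= 2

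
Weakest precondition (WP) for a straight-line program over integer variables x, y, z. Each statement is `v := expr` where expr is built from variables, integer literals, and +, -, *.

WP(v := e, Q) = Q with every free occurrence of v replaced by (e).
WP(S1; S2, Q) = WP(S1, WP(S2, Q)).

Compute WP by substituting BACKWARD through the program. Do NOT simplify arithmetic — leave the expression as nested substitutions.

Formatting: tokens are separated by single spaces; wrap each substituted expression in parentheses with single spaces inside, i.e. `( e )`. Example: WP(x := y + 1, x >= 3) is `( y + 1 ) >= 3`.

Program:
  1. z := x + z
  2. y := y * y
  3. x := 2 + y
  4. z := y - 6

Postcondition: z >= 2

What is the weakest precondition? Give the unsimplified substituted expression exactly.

Answer: ( ( y * y ) - 6 ) >= 2

Derivation:
post: z >= 2
stmt 4: z := y - 6  -- replace 1 occurrence(s) of z with (y - 6)
  => ( y - 6 ) >= 2
stmt 3: x := 2 + y  -- replace 0 occurrence(s) of x with (2 + y)
  => ( y - 6 ) >= 2
stmt 2: y := y * y  -- replace 1 occurrence(s) of y with (y * y)
  => ( ( y * y ) - 6 ) >= 2
stmt 1: z := x + z  -- replace 0 occurrence(s) of z with (x + z)
  => ( ( y * y ) - 6 ) >= 2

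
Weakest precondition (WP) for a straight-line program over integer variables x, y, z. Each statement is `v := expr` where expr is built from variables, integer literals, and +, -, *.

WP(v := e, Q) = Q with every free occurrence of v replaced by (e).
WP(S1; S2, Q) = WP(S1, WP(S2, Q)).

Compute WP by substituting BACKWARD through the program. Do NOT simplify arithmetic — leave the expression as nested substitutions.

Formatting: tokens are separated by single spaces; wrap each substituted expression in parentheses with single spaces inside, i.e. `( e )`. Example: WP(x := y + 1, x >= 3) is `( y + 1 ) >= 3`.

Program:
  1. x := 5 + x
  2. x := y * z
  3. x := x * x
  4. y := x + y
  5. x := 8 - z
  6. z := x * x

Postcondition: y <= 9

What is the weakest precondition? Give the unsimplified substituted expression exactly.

post: y <= 9
stmt 6: z := x * x  -- replace 0 occurrence(s) of z with (x * x)
  => y <= 9
stmt 5: x := 8 - z  -- replace 0 occurrence(s) of x with (8 - z)
  => y <= 9
stmt 4: y := x + y  -- replace 1 occurrence(s) of y with (x + y)
  => ( x + y ) <= 9
stmt 3: x := x * x  -- replace 1 occurrence(s) of x with (x * x)
  => ( ( x * x ) + y ) <= 9
stmt 2: x := y * z  -- replace 2 occurrence(s) of x with (y * z)
  => ( ( ( y * z ) * ( y * z ) ) + y ) <= 9
stmt 1: x := 5 + x  -- replace 0 occurrence(s) of x with (5 + x)
  => ( ( ( y * z ) * ( y * z ) ) + y ) <= 9

Answer: ( ( ( y * z ) * ( y * z ) ) + y ) <= 9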